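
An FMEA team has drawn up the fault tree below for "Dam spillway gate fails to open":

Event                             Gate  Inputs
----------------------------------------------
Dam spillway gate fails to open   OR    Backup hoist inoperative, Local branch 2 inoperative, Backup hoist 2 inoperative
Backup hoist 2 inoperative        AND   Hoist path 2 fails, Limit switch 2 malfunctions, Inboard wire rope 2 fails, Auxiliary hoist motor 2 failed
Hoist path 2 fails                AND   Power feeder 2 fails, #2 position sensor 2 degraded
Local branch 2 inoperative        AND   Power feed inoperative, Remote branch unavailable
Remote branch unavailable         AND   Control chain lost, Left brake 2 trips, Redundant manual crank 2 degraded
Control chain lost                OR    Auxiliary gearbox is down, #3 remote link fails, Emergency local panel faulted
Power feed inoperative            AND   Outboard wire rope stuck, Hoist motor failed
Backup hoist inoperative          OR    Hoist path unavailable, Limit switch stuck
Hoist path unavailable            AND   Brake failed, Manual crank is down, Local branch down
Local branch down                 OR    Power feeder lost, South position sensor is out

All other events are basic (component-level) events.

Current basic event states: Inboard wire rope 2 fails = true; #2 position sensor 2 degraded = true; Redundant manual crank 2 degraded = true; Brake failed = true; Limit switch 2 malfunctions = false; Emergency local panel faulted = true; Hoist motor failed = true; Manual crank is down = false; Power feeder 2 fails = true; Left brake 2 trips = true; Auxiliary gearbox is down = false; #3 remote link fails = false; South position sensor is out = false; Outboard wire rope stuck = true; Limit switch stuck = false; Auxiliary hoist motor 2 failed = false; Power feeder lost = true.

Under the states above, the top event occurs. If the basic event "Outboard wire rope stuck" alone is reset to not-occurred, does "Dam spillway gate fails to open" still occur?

Counterfactual: set "Outboard wire rope stuck" to not occurred.
Local branch down [OR]: Power feeder lost=occurs, South position sensor is out=not → at least one input occurs → occurs.
Hoist path unavailable [AND]: Brake failed=occurs, Manual crank is down=not, Local branch down=occurs → not all inputs occur → does not occur.
Backup hoist inoperative [OR]: Hoist path unavailable=not, Limit switch stuck=not → no input occurs → does not occur.
Power feed inoperative [AND]: Outboard wire rope stuck=not, Hoist motor failed=occurs → not all inputs occur → does not occur.
Control chain lost [OR]: Auxiliary gearbox is down=not, #3 remote link fails=not, Emergency local panel faulted=occurs → at least one input occurs → occurs.
Remote branch unavailable [AND]: Control chain lost=occurs, Left brake 2 trips=occurs, Redundant manual crank 2 degraded=occurs → all inputs occur → occurs.
Local branch 2 inoperative [AND]: Power feed inoperative=not, Remote branch unavailable=occurs → not all inputs occur → does not occur.
Hoist path 2 fails [AND]: Power feeder 2 fails=occurs, #2 position sensor 2 degraded=occurs → all inputs occur → occurs.
Backup hoist 2 inoperative [AND]: Hoist path 2 fails=occurs, Limit switch 2 malfunctions=not, Inboard wire rope 2 fails=occurs, Auxiliary hoist motor 2 failed=not → not all inputs occur → does not occur.
Dam spillway gate fails to open [OR]: Backup hoist inoperative=not, Local branch 2 inoperative=not, Backup hoist 2 inoperative=not → no input occurs → does not occur.

No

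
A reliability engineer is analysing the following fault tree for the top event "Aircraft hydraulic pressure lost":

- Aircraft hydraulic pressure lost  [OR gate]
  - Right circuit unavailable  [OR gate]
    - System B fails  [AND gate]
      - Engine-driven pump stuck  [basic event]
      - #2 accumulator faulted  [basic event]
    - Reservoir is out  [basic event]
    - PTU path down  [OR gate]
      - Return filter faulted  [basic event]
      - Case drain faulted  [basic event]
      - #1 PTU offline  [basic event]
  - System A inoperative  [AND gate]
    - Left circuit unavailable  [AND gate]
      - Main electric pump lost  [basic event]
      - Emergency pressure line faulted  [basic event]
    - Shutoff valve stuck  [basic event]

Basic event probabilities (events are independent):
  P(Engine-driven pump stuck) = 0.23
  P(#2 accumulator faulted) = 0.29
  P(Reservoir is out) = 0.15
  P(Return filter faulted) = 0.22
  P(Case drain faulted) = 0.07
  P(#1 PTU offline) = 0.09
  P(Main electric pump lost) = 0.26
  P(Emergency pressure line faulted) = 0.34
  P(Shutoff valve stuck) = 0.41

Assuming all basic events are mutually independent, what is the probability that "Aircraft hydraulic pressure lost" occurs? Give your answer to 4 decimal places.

0.4953

P(System B fails) [AND] = 0.23 × 0.29 = 0.066700
P(PTU path down) [OR] = 1 − (1−0.22) × (1−0.07) × (1−0.09) = 0.339886
P(Right circuit unavailable) [OR] = 1 − (1−0.066700) × (1−0.15) × (1−0.339886) = 0.476328
P(Left circuit unavailable) [AND] = 0.26 × 0.34 = 0.088400
P(System A inoperative) [AND] = 0.088400 × 0.41 = 0.036244
P(Aircraft hydraulic pressure lost) [OR] = 1 − (1−0.476328) × (1−0.036244) = 0.495308
Rounded to 4 decimal places: P(Aircraft hydraulic pressure lost) ≈ 0.4953.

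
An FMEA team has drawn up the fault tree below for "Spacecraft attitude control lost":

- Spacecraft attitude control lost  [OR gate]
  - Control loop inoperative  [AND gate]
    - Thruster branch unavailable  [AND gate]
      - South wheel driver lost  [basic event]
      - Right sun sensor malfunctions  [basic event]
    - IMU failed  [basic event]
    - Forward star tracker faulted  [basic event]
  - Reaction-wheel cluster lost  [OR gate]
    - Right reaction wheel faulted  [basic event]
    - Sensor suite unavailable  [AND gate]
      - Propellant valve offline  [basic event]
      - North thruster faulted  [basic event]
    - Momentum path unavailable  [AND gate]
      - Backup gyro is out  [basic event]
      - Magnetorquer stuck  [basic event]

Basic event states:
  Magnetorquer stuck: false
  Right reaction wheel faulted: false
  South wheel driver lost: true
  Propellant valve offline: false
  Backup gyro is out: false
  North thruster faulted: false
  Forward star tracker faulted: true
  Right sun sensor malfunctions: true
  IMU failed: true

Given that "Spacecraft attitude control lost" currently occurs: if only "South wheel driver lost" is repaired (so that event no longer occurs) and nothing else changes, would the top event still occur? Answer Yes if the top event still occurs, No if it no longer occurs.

No

Counterfactual: set "South wheel driver lost" to not occurred.
Thruster branch unavailable [AND]: South wheel driver lost=not, Right sun sensor malfunctions=occurs → not all inputs occur → does not occur.
Control loop inoperative [AND]: Thruster branch unavailable=not, IMU failed=occurs, Forward star tracker faulted=occurs → not all inputs occur → does not occur.
Sensor suite unavailable [AND]: Propellant valve offline=not, North thruster faulted=not → not all inputs occur → does not occur.
Momentum path unavailable [AND]: Backup gyro is out=not, Magnetorquer stuck=not → not all inputs occur → does not occur.
Reaction-wheel cluster lost [OR]: Right reaction wheel faulted=not, Sensor suite unavailable=not, Momentum path unavailable=not → no input occurs → does not occur.
Spacecraft attitude control lost [OR]: Control loop inoperative=not, Reaction-wheel cluster lost=not → no input occurs → does not occur.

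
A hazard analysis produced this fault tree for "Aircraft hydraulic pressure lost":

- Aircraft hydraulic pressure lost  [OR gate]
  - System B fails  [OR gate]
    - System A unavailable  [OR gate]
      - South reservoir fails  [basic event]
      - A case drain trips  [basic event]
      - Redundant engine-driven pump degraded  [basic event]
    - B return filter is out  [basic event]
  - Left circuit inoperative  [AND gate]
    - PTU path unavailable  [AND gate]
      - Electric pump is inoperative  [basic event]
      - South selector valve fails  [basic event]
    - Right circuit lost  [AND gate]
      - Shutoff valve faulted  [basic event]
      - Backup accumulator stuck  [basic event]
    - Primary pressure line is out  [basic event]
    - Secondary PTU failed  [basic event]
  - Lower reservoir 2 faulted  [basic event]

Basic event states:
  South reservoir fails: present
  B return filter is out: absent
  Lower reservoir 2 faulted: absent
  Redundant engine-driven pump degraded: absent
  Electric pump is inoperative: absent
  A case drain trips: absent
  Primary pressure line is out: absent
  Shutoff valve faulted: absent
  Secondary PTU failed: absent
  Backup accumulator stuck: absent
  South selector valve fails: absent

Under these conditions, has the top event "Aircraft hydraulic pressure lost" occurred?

System A unavailable [OR]: South reservoir fails=occurs, A case drain trips=not, Redundant engine-driven pump degraded=not → at least one input occurs → occurs.
System B fails [OR]: System A unavailable=occurs, B return filter is out=not → at least one input occurs → occurs.
PTU path unavailable [AND]: Electric pump is inoperative=not, South selector valve fails=not → not all inputs occur → does not occur.
Right circuit lost [AND]: Shutoff valve faulted=not, Backup accumulator stuck=not → not all inputs occur → does not occur.
Left circuit inoperative [AND]: PTU path unavailable=not, Right circuit lost=not, Primary pressure line is out=not, Secondary PTU failed=not → not all inputs occur → does not occur.
Aircraft hydraulic pressure lost [OR]: System B fails=occurs, Left circuit inoperative=not, Lower reservoir 2 faulted=not → at least one input occurs → occurs.

Yes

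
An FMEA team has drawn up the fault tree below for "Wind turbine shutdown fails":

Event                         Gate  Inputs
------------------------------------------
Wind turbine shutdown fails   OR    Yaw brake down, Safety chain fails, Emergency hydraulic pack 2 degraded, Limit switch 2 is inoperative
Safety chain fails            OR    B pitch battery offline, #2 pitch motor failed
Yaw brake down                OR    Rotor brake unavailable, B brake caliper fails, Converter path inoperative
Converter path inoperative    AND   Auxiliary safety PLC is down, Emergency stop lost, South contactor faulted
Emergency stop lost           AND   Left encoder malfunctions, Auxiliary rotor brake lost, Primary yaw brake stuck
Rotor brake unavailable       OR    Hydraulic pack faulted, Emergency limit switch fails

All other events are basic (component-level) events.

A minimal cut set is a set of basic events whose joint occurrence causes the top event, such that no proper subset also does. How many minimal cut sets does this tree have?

Rotor brake unavailable [OR]: union of children's cut sets → 2 cut set(s).
Emergency stop lost [AND]: one cut set from each child combined → 1 × 1 × 1 = 1 cut set(s).
Converter path inoperative [AND]: one cut set from each child combined → 1 × 1 × 1 = 1 cut set(s).
Yaw brake down [OR]: union of children's cut sets → 4 cut set(s).
Safety chain fails [OR]: union of children's cut sets → 2 cut set(s).
Wind turbine shutdown fails [OR]: union of children's cut sets → 8 cut set(s).
Minimal cut sets: {Hydraulic pack faulted}; {Emergency limit switch fails}; {B brake caliper fails}; {Auxiliary rotor brake lost, Auxiliary safety PLC is down, Left encoder malfunctions, Primary yaw brake stuck, South contactor faulted}; {B pitch battery offline}; {#2 pitch motor failed}; {Emergency hydraulic pack 2 degraded}; {Limit switch 2 is inoperative}.

8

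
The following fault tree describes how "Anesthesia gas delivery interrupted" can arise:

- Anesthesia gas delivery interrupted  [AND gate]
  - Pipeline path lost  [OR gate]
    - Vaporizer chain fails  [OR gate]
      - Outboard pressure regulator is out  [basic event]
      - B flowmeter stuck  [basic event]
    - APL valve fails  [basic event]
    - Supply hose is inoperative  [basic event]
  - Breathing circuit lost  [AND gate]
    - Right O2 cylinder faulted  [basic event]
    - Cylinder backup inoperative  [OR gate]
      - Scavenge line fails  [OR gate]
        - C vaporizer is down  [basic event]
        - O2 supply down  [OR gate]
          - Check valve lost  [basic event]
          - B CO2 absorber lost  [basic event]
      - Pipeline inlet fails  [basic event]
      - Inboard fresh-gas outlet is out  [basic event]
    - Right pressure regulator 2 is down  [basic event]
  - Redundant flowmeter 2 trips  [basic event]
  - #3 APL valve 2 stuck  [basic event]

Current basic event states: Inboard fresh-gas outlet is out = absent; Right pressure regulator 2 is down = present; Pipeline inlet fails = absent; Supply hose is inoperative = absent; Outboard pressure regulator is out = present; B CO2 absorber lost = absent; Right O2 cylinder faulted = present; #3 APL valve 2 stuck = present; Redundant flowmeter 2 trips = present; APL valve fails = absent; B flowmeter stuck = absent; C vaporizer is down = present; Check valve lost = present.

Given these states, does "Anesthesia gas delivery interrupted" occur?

Yes

Vaporizer chain fails [OR]: Outboard pressure regulator is out=occurs, B flowmeter stuck=not → at least one input occurs → occurs.
Pipeline path lost [OR]: Vaporizer chain fails=occurs, APL valve fails=not, Supply hose is inoperative=not → at least one input occurs → occurs.
O2 supply down [OR]: Check valve lost=occurs, B CO2 absorber lost=not → at least one input occurs → occurs.
Scavenge line fails [OR]: C vaporizer is down=occurs, O2 supply down=occurs → at least one input occurs → occurs.
Cylinder backup inoperative [OR]: Scavenge line fails=occurs, Pipeline inlet fails=not, Inboard fresh-gas outlet is out=not → at least one input occurs → occurs.
Breathing circuit lost [AND]: Right O2 cylinder faulted=occurs, Cylinder backup inoperative=occurs, Right pressure regulator 2 is down=occurs → all inputs occur → occurs.
Anesthesia gas delivery interrupted [AND]: Pipeline path lost=occurs, Breathing circuit lost=occurs, Redundant flowmeter 2 trips=occurs, #3 APL valve 2 stuck=occurs → all inputs occur → occurs.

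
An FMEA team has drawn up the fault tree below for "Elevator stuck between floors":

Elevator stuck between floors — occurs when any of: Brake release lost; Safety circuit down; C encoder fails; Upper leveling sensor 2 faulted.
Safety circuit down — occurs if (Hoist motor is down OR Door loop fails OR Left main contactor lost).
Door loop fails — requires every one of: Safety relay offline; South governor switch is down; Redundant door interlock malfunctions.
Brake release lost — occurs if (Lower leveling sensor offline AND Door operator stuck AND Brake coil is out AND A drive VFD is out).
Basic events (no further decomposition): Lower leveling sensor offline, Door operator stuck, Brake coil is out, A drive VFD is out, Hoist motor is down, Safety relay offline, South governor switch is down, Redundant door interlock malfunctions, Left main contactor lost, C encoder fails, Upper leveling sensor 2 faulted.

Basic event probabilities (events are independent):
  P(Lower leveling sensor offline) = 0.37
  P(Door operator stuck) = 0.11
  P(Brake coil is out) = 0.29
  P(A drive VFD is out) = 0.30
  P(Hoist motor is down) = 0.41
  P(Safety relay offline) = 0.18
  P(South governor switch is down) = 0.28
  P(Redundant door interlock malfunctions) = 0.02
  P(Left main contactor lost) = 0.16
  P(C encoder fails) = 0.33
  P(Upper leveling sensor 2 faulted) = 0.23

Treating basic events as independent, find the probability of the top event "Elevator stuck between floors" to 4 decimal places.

0.7455

P(Brake release lost) [AND] = 0.37 × 0.11 × 0.29 × 0.30 = 0.003541
P(Door loop fails) [AND] = 0.18 × 0.28 × 0.02 = 0.001008
P(Safety circuit down) [OR] = 1 − (1−0.41) × (1−0.001008) × (1−0.16) = 0.504900
P(Elevator stuck between floors) [OR] = 1 − (1−0.003541) × (1−0.504900) × (1−0.33) × (1−0.23) = 0.745482
Rounded to 4 decimal places: P(Elevator stuck between floors) ≈ 0.7455.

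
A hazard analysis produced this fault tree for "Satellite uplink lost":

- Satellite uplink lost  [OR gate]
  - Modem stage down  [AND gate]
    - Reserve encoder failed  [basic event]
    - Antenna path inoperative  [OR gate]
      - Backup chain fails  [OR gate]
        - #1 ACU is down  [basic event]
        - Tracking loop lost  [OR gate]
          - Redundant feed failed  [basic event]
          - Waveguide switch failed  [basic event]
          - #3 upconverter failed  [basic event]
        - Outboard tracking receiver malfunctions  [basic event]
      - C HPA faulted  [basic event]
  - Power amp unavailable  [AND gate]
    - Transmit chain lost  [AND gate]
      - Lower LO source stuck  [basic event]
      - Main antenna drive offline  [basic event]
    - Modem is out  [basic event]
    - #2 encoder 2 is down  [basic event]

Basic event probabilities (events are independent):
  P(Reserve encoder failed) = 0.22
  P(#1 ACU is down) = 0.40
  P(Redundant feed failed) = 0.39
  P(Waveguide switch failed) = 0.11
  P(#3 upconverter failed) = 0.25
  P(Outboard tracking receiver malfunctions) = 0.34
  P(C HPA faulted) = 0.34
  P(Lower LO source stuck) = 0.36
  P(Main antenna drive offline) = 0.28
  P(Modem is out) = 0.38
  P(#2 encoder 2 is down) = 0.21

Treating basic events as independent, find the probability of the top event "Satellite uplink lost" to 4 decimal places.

0.2031

P(Tracking loop lost) [OR] = 1 − (1−0.39) × (1−0.11) × (1−0.25) = 0.592825
P(Backup chain fails) [OR] = 1 − (1−0.40) × (1−0.592825) × (1−0.34) = 0.838759
P(Antenna path inoperative) [OR] = 1 − (1−0.838759) × (1−0.34) = 0.893581
P(Modem stage down) [AND] = 0.22 × 0.893581 = 0.196588
P(Transmit chain lost) [AND] = 0.36 × 0.28 = 0.100800
P(Power amp unavailable) [AND] = 0.100800 × 0.38 × 0.21 = 0.008044
P(Satellite uplink lost) [OR] = 1 − (1−0.196588) × (1−0.008044) = 0.203051
Rounded to 4 decimal places: P(Satellite uplink lost) ≈ 0.2031.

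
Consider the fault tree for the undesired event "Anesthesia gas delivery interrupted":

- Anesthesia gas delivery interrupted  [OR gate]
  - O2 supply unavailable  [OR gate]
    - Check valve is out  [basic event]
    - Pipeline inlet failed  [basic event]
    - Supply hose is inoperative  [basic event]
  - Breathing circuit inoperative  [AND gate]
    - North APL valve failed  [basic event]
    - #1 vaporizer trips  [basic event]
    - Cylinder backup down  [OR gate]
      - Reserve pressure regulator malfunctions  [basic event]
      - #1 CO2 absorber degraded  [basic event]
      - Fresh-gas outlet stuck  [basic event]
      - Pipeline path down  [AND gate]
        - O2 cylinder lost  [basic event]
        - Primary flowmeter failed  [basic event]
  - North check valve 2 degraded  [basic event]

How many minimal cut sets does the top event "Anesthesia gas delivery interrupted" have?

8

O2 supply unavailable [OR]: union of children's cut sets → 3 cut set(s).
Pipeline path down [AND]: one cut set from each child combined → 1 × 1 = 1 cut set(s).
Cylinder backup down [OR]: union of children's cut sets → 4 cut set(s).
Breathing circuit inoperative [AND]: one cut set from each child combined → 1 × 1 × 4 = 4 cut set(s).
Anesthesia gas delivery interrupted [OR]: union of children's cut sets → 8 cut set(s).
Minimal cut sets: {Check valve is out}; {Pipeline inlet failed}; {Supply hose is inoperative}; {#1 vaporizer trips, North APL valve failed, Reserve pressure regulator malfunctions}; {#1 CO2 absorber degraded, #1 vaporizer trips, North APL valve failed}; {#1 vaporizer trips, Fresh-gas outlet stuck, North APL valve failed}; {#1 vaporizer trips, North APL valve failed, O2 cylinder lost, Primary flowmeter failed}; {North check valve 2 degraded}.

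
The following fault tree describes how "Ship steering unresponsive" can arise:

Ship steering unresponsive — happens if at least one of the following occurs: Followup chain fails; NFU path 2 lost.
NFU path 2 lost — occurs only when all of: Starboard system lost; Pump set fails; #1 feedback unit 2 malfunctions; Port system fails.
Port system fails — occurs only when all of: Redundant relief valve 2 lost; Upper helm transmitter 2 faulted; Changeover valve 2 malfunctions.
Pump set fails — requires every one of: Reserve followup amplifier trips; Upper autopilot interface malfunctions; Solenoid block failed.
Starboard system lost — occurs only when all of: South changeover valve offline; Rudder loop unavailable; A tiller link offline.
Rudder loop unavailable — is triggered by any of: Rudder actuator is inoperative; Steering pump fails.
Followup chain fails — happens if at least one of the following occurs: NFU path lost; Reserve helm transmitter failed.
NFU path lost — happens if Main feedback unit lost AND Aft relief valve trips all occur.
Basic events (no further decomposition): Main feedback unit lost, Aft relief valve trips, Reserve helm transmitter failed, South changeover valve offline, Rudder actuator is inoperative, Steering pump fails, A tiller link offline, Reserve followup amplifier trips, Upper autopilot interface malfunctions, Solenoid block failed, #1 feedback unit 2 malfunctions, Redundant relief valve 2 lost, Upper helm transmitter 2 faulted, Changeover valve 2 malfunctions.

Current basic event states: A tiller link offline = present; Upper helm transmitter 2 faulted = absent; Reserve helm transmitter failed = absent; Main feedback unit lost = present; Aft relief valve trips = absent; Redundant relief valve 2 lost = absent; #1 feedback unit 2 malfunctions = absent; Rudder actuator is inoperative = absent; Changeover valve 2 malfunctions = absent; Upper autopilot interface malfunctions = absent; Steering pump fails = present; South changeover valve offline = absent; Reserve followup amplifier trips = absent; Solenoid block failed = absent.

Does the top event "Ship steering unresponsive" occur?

No

NFU path lost [AND]: Main feedback unit lost=occurs, Aft relief valve trips=not → not all inputs occur → does not occur.
Followup chain fails [OR]: NFU path lost=not, Reserve helm transmitter failed=not → no input occurs → does not occur.
Rudder loop unavailable [OR]: Rudder actuator is inoperative=not, Steering pump fails=occurs → at least one input occurs → occurs.
Starboard system lost [AND]: South changeover valve offline=not, Rudder loop unavailable=occurs, A tiller link offline=occurs → not all inputs occur → does not occur.
Pump set fails [AND]: Reserve followup amplifier trips=not, Upper autopilot interface malfunctions=not, Solenoid block failed=not → not all inputs occur → does not occur.
Port system fails [AND]: Redundant relief valve 2 lost=not, Upper helm transmitter 2 faulted=not, Changeover valve 2 malfunctions=not → not all inputs occur → does not occur.
NFU path 2 lost [AND]: Starboard system lost=not, Pump set fails=not, #1 feedback unit 2 malfunctions=not, Port system fails=not → not all inputs occur → does not occur.
Ship steering unresponsive [OR]: Followup chain fails=not, NFU path 2 lost=not → no input occurs → does not occur.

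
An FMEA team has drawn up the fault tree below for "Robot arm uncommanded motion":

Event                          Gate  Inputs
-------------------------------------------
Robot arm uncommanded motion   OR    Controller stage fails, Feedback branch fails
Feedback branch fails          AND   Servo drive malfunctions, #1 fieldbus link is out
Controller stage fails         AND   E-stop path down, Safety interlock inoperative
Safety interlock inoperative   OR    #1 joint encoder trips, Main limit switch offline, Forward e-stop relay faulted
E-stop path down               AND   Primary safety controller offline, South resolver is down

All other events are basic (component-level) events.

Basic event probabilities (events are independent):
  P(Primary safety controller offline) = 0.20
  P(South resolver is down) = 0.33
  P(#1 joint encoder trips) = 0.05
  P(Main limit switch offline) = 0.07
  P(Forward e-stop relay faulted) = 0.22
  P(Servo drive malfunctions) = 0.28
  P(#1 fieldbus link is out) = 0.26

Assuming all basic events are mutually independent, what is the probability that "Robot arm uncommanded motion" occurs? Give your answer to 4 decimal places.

P(E-stop path down) [AND] = 0.20 × 0.33 = 0.066000
P(Safety interlock inoperative) [OR] = 1 − (1−0.05) × (1−0.07) × (1−0.22) = 0.310870
P(Controller stage fails) [AND] = 0.066000 × 0.310870 = 0.020517
P(Feedback branch fails) [AND] = 0.28 × 0.26 = 0.072800
P(Robot arm uncommanded motion) [OR] = 1 − (1−0.020517) × (1−0.072800) = 0.091823
Rounded to 4 decimal places: P(Robot arm uncommanded motion) ≈ 0.0918.

0.0918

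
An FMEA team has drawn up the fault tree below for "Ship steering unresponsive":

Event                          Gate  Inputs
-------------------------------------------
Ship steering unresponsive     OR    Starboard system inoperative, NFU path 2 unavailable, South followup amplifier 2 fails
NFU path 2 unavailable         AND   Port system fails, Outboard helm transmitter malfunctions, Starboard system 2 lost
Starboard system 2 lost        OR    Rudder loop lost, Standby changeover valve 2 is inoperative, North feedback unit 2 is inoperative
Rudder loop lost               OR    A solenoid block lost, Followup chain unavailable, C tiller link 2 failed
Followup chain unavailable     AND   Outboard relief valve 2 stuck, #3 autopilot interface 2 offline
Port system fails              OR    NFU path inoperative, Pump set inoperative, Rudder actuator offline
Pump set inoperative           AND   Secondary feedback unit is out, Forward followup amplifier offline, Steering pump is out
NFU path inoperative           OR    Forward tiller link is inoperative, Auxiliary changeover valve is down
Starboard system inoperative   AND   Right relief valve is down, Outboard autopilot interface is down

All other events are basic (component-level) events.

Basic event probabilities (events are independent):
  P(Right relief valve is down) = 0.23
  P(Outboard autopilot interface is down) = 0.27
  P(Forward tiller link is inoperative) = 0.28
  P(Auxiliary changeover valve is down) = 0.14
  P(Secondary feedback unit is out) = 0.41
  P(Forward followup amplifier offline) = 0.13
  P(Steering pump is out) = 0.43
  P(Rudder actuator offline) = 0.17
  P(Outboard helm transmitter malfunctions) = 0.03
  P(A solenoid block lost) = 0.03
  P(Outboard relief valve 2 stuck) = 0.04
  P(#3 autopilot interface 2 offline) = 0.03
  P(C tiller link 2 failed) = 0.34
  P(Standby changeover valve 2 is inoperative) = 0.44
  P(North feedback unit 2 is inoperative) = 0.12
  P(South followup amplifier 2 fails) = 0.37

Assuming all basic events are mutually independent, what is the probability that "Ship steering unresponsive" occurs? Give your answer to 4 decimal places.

P(Starboard system inoperative) [AND] = 0.23 × 0.27 = 0.062100
P(NFU path inoperative) [OR] = 1 − (1−0.28) × (1−0.14) = 0.380800
P(Pump set inoperative) [AND] = 0.41 × 0.13 × 0.43 = 0.022919
P(Port system fails) [OR] = 1 − (1−0.380800) × (1−0.022919) × (1−0.17) = 0.497843
P(Followup chain unavailable) [AND] = 0.04 × 0.03 = 0.001200
P(Rudder loop lost) [OR] = 1 − (1−0.03) × (1−0.001200) × (1−0.34) = 0.360568
P(Starboard system 2 lost) [OR] = 1 − (1−0.360568) × (1−0.44) × (1−0.12) = 0.684888
P(NFU path 2 unavailable) [AND] = 0.497843 × 0.03 × 0.684888 = 0.010229
P(Ship steering unresponsive) [OR] = 1 − (1−0.062100) × (1−0.010229) × (1−0.37) = 0.415167
Rounded to 4 decimal places: P(Ship steering unresponsive) ≈ 0.4152.

0.4152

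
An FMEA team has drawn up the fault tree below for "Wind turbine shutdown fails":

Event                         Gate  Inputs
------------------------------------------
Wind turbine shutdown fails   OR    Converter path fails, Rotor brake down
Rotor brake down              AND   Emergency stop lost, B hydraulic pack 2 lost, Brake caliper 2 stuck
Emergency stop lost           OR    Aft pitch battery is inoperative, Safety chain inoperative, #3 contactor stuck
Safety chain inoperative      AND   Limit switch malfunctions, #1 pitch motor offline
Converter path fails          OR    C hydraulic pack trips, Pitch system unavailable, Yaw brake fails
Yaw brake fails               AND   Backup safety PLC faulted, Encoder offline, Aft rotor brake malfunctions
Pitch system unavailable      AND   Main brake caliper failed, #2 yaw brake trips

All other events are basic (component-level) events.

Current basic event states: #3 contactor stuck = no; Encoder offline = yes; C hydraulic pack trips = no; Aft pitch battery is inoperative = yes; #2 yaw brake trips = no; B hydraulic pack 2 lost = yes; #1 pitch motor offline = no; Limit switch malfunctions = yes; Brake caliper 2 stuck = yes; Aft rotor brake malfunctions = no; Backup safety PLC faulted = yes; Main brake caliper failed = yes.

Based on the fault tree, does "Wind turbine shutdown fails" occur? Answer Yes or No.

Pitch system unavailable [AND]: Main brake caliper failed=occurs, #2 yaw brake trips=not → not all inputs occur → does not occur.
Yaw brake fails [AND]: Backup safety PLC faulted=occurs, Encoder offline=occurs, Aft rotor brake malfunctions=not → not all inputs occur → does not occur.
Converter path fails [OR]: C hydraulic pack trips=not, Pitch system unavailable=not, Yaw brake fails=not → no input occurs → does not occur.
Safety chain inoperative [AND]: Limit switch malfunctions=occurs, #1 pitch motor offline=not → not all inputs occur → does not occur.
Emergency stop lost [OR]: Aft pitch battery is inoperative=occurs, Safety chain inoperative=not, #3 contactor stuck=not → at least one input occurs → occurs.
Rotor brake down [AND]: Emergency stop lost=occurs, B hydraulic pack 2 lost=occurs, Brake caliper 2 stuck=occurs → all inputs occur → occurs.
Wind turbine shutdown fails [OR]: Converter path fails=not, Rotor brake down=occurs → at least one input occurs → occurs.

Yes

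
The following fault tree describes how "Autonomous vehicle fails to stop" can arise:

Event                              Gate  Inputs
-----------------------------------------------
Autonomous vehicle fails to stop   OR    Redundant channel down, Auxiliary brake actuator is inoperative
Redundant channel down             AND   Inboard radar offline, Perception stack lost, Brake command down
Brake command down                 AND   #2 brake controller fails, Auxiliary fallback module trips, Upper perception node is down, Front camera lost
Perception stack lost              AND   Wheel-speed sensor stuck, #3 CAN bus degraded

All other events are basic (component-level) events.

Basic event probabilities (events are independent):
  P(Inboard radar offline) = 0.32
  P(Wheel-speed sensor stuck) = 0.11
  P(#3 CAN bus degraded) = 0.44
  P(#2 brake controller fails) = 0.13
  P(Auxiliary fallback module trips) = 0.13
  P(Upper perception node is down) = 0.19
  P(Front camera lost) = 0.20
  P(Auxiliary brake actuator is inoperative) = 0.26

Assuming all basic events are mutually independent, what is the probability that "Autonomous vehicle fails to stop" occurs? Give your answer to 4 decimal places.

0.2600

P(Perception stack lost) [AND] = 0.11 × 0.44 = 0.048400
P(Brake command down) [AND] = 0.13 × 0.13 × 0.19 × 0.20 = 0.000642
P(Redundant channel down) [AND] = 0.32 × 0.048400 × 0.000642 = 0.000010
P(Autonomous vehicle fails to stop) [OR] = 1 − (1−0.000010) × (1−0.26) = 0.260007
Rounded to 4 decimal places: P(Autonomous vehicle fails to stop) ≈ 0.2600.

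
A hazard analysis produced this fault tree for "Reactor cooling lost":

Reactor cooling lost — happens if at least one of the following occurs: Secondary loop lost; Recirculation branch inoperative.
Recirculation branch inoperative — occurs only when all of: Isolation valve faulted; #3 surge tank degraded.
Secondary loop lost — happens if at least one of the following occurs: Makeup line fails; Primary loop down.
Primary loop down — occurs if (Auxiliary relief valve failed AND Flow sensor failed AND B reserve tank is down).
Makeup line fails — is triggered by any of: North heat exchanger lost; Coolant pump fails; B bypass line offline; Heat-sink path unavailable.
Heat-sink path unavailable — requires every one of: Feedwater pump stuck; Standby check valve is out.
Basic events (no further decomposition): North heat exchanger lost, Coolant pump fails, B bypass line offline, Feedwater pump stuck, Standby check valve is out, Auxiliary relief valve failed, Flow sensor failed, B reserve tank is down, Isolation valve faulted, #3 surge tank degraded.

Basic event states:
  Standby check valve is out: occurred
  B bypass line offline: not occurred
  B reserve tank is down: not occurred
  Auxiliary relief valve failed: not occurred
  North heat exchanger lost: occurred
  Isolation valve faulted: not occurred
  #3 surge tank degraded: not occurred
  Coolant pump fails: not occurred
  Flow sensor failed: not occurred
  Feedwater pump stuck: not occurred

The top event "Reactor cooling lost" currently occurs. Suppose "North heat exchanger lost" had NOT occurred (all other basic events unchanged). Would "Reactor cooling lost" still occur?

No

Counterfactual: set "North heat exchanger lost" to not occurred.
Heat-sink path unavailable [AND]: Feedwater pump stuck=not, Standby check valve is out=occurs → not all inputs occur → does not occur.
Makeup line fails [OR]: North heat exchanger lost=not, Coolant pump fails=not, B bypass line offline=not, Heat-sink path unavailable=not → no input occurs → does not occur.
Primary loop down [AND]: Auxiliary relief valve failed=not, Flow sensor failed=not, B reserve tank is down=not → not all inputs occur → does not occur.
Secondary loop lost [OR]: Makeup line fails=not, Primary loop down=not → no input occurs → does not occur.
Recirculation branch inoperative [AND]: Isolation valve faulted=not, #3 surge tank degraded=not → not all inputs occur → does not occur.
Reactor cooling lost [OR]: Secondary loop lost=not, Recirculation branch inoperative=not → no input occurs → does not occur.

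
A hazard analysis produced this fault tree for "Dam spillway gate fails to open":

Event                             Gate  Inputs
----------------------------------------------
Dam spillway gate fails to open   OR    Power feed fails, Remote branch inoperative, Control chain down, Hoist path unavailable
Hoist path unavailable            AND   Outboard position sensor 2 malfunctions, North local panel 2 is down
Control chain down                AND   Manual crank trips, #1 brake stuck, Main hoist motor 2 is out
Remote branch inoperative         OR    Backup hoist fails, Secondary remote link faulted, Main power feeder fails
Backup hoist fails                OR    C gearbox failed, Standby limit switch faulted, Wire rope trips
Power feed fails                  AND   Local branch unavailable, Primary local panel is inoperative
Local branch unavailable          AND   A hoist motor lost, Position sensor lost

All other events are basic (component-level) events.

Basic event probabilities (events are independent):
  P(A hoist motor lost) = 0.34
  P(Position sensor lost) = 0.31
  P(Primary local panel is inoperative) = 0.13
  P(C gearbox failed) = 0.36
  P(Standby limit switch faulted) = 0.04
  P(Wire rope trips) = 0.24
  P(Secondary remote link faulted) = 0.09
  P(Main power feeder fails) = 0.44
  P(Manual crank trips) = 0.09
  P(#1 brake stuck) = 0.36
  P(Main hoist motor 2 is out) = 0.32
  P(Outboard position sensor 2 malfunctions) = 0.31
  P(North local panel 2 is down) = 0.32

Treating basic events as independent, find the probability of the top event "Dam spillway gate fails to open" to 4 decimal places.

P(Local branch unavailable) [AND] = 0.34 × 0.31 = 0.105400
P(Power feed fails) [AND] = 0.105400 × 0.13 = 0.013702
P(Backup hoist fails) [OR] = 1 − (1−0.36) × (1−0.04) × (1−0.24) = 0.533056
P(Remote branch inoperative) [OR] = 1 − (1−0.533056) × (1−0.09) × (1−0.44) = 0.762045
P(Control chain down) [AND] = 0.09 × 0.36 × 0.32 = 0.010368
P(Hoist path unavailable) [AND] = 0.31 × 0.32 = 0.099200
P(Dam spillway gate fails to open) [OR] = 1 − (1−0.013702) × (1−0.762045) × (1−0.010368) × (1−0.099200) = 0.790779
Rounded to 4 decimal places: P(Dam spillway gate fails to open) ≈ 0.7908.

0.7908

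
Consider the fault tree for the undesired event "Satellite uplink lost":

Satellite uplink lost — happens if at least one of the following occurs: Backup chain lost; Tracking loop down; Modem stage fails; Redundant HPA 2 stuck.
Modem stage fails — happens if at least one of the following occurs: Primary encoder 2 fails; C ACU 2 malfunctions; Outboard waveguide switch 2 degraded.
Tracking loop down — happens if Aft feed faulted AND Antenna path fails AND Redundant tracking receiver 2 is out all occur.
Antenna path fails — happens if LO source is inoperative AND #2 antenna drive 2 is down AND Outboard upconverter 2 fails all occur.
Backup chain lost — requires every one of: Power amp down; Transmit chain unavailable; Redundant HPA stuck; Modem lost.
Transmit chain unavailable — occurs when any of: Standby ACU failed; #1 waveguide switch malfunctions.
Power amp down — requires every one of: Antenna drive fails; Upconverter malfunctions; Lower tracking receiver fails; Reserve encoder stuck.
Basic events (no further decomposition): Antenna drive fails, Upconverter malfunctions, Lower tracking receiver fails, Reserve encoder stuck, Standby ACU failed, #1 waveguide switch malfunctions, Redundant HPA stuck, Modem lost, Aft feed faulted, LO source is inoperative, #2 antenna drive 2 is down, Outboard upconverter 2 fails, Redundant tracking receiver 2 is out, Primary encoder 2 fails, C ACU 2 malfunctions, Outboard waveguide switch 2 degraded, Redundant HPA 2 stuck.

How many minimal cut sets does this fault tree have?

7

Power amp down [AND]: one cut set from each child combined → 1 × 1 × 1 × 1 = 1 cut set(s).
Transmit chain unavailable [OR]: union of children's cut sets → 2 cut set(s).
Backup chain lost [AND]: one cut set from each child combined → 1 × 2 × 1 × 1 = 2 cut set(s).
Antenna path fails [AND]: one cut set from each child combined → 1 × 1 × 1 = 1 cut set(s).
Tracking loop down [AND]: one cut set from each child combined → 1 × 1 × 1 = 1 cut set(s).
Modem stage fails [OR]: union of children's cut sets → 3 cut set(s).
Satellite uplink lost [OR]: union of children's cut sets → 7 cut set(s).
Minimal cut sets: {Antenna drive fails, Lower tracking receiver fails, Modem lost, Redundant HPA stuck, Reserve encoder stuck, Standby ACU failed, Upconverter malfunctions}; {#1 waveguide switch malfunctions, Antenna drive fails, Lower tracking receiver fails, Modem lost, Redundant HPA stuck, Reserve encoder stuck, Upconverter malfunctions}; {#2 antenna drive 2 is down, Aft feed faulted, LO source is inoperative, Outboard upconverter 2 fails, Redundant tracking receiver 2 is out}; {Primary encoder 2 fails}; {C ACU 2 malfunctions}; {Outboard waveguide switch 2 degraded}; {Redundant HPA 2 stuck}.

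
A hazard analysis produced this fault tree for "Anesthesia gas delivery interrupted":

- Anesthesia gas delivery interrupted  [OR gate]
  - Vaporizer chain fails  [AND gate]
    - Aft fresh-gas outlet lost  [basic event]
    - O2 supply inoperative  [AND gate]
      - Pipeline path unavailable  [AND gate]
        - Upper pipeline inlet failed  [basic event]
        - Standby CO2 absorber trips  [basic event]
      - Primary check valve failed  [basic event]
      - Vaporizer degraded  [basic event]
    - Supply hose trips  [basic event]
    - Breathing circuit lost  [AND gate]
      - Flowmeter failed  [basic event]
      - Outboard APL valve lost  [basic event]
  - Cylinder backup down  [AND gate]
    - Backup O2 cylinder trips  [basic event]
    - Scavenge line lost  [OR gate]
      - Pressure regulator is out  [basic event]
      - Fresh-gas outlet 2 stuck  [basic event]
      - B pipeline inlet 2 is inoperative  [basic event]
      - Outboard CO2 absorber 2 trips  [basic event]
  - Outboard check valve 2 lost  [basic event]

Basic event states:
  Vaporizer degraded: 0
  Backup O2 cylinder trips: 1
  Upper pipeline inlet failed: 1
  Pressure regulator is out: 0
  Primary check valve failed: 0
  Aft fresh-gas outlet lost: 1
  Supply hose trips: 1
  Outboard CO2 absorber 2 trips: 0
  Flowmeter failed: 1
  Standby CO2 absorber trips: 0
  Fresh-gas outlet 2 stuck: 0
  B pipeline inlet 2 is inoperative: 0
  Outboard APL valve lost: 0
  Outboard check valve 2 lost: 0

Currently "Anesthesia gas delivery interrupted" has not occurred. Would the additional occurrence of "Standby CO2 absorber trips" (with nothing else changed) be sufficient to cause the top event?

Counterfactual: set "Standby CO2 absorber trips" to occurred.
Pipeline path unavailable [AND]: Upper pipeline inlet failed=occurs, Standby CO2 absorber trips=occurs → all inputs occur → occurs.
O2 supply inoperative [AND]: Pipeline path unavailable=occurs, Primary check valve failed=not, Vaporizer degraded=not → not all inputs occur → does not occur.
Breathing circuit lost [AND]: Flowmeter failed=occurs, Outboard APL valve lost=not → not all inputs occur → does not occur.
Vaporizer chain fails [AND]: Aft fresh-gas outlet lost=occurs, O2 supply inoperative=not, Supply hose trips=occurs, Breathing circuit lost=not → not all inputs occur → does not occur.
Scavenge line lost [OR]: Pressure regulator is out=not, Fresh-gas outlet 2 stuck=not, B pipeline inlet 2 is inoperative=not, Outboard CO2 absorber 2 trips=not → no input occurs → does not occur.
Cylinder backup down [AND]: Backup O2 cylinder trips=occurs, Scavenge line lost=not → not all inputs occur → does not occur.
Anesthesia gas delivery interrupted [OR]: Vaporizer chain fails=not, Cylinder backup down=not, Outboard check valve 2 lost=not → no input occurs → does not occur.

No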